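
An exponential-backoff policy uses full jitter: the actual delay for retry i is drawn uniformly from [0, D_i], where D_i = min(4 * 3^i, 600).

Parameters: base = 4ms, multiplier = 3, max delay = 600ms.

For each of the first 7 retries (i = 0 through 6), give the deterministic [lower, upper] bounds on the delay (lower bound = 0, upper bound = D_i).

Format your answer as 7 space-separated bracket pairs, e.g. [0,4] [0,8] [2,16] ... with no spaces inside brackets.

Computing bounds per retry:
  i=0: D_i=min(4*3^0,600)=4, bounds=[0,4]
  i=1: D_i=min(4*3^1,600)=12, bounds=[0,12]
  i=2: D_i=min(4*3^2,600)=36, bounds=[0,36]
  i=3: D_i=min(4*3^3,600)=108, bounds=[0,108]
  i=4: D_i=min(4*3^4,600)=324, bounds=[0,324]
  i=5: D_i=min(4*3^5,600)=600, bounds=[0,600]
  i=6: D_i=min(4*3^6,600)=600, bounds=[0,600]

Answer: [0,4] [0,12] [0,36] [0,108] [0,324] [0,600] [0,600]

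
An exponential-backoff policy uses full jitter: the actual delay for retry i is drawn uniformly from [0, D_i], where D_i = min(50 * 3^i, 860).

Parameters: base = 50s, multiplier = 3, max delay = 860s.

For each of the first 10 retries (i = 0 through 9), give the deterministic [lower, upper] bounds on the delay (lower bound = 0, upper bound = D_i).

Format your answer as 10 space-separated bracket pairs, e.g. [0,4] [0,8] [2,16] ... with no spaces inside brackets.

Answer: [0,50] [0,150] [0,450] [0,860] [0,860] [0,860] [0,860] [0,860] [0,860] [0,860]

Derivation:
Computing bounds per retry:
  i=0: D_i=min(50*3^0,860)=50, bounds=[0,50]
  i=1: D_i=min(50*3^1,860)=150, bounds=[0,150]
  i=2: D_i=min(50*3^2,860)=450, bounds=[0,450]
  i=3: D_i=min(50*3^3,860)=860, bounds=[0,860]
  i=4: D_i=min(50*3^4,860)=860, bounds=[0,860]
  i=5: D_i=min(50*3^5,860)=860, bounds=[0,860]
  i=6: D_i=min(50*3^6,860)=860, bounds=[0,860]
  i=7: D_i=min(50*3^7,860)=860, bounds=[0,860]
  i=8: D_i=min(50*3^8,860)=860, bounds=[0,860]
  i=9: D_i=min(50*3^9,860)=860, bounds=[0,860]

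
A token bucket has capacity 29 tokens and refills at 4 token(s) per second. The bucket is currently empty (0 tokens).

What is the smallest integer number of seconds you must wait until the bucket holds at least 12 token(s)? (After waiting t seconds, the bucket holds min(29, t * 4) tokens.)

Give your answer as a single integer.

Answer: 3

Derivation:
Need t * 4 >= 12, so t >= 12/4.
Smallest integer t = ceil(12/4) = 3.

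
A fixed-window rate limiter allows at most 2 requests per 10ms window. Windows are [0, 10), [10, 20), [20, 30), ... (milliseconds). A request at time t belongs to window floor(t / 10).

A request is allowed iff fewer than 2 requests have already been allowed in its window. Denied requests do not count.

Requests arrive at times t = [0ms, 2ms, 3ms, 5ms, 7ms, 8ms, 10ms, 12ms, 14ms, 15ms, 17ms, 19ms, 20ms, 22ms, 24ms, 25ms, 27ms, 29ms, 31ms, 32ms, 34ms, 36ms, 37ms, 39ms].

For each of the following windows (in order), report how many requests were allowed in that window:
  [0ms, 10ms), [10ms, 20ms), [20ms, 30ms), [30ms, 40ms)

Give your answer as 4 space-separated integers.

Answer: 2 2 2 2

Derivation:
Processing requests:
  req#1 t=0ms (window 0): ALLOW
  req#2 t=2ms (window 0): ALLOW
  req#3 t=3ms (window 0): DENY
  req#4 t=5ms (window 0): DENY
  req#5 t=7ms (window 0): DENY
  req#6 t=8ms (window 0): DENY
  req#7 t=10ms (window 1): ALLOW
  req#8 t=12ms (window 1): ALLOW
  req#9 t=14ms (window 1): DENY
  req#10 t=15ms (window 1): DENY
  req#11 t=17ms (window 1): DENY
  req#12 t=19ms (window 1): DENY
  req#13 t=20ms (window 2): ALLOW
  req#14 t=22ms (window 2): ALLOW
  req#15 t=24ms (window 2): DENY
  req#16 t=25ms (window 2): DENY
  req#17 t=27ms (window 2): DENY
  req#18 t=29ms (window 2): DENY
  req#19 t=31ms (window 3): ALLOW
  req#20 t=32ms (window 3): ALLOW
  req#21 t=34ms (window 3): DENY
  req#22 t=36ms (window 3): DENY
  req#23 t=37ms (window 3): DENY
  req#24 t=39ms (window 3): DENY

Allowed counts by window: 2 2 2 2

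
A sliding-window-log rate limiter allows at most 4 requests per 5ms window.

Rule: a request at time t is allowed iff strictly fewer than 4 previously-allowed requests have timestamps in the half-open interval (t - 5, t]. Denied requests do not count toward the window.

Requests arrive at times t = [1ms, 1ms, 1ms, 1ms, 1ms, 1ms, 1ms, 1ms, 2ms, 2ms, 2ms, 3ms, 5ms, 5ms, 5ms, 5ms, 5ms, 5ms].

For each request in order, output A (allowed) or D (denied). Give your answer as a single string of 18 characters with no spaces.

Answer: AAAADDDDDDDDDDDDDD

Derivation:
Tracking allowed requests in the window:
  req#1 t=1ms: ALLOW
  req#2 t=1ms: ALLOW
  req#3 t=1ms: ALLOW
  req#4 t=1ms: ALLOW
  req#5 t=1ms: DENY
  req#6 t=1ms: DENY
  req#7 t=1ms: DENY
  req#8 t=1ms: DENY
  req#9 t=2ms: DENY
  req#10 t=2ms: DENY
  req#11 t=2ms: DENY
  req#12 t=3ms: DENY
  req#13 t=5ms: DENY
  req#14 t=5ms: DENY
  req#15 t=5ms: DENY
  req#16 t=5ms: DENY
  req#17 t=5ms: DENY
  req#18 t=5ms: DENY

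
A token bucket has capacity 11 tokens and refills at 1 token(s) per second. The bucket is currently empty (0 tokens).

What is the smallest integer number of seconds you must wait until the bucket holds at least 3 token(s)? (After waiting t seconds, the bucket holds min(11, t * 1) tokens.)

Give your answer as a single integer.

Answer: 3

Derivation:
Need t * 1 >= 3, so t >= 3/1.
Smallest integer t = ceil(3/1) = 3.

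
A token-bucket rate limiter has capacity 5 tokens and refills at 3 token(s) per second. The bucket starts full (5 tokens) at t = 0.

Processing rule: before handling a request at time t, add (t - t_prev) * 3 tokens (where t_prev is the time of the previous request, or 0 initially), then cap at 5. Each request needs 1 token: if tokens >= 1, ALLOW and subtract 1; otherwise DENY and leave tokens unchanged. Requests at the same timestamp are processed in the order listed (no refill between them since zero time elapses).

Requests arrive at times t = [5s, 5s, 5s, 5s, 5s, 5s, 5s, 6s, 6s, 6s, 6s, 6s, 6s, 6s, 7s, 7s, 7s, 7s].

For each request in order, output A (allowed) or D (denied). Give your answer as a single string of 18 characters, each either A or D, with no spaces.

Answer: AAAAADDAAADDDDAAAD

Derivation:
Simulating step by step:
  req#1 t=5s: ALLOW
  req#2 t=5s: ALLOW
  req#3 t=5s: ALLOW
  req#4 t=5s: ALLOW
  req#5 t=5s: ALLOW
  req#6 t=5s: DENY
  req#7 t=5s: DENY
  req#8 t=6s: ALLOW
  req#9 t=6s: ALLOW
  req#10 t=6s: ALLOW
  req#11 t=6s: DENY
  req#12 t=6s: DENY
  req#13 t=6s: DENY
  req#14 t=6s: DENY
  req#15 t=7s: ALLOW
  req#16 t=7s: ALLOW
  req#17 t=7s: ALLOW
  req#18 t=7s: DENY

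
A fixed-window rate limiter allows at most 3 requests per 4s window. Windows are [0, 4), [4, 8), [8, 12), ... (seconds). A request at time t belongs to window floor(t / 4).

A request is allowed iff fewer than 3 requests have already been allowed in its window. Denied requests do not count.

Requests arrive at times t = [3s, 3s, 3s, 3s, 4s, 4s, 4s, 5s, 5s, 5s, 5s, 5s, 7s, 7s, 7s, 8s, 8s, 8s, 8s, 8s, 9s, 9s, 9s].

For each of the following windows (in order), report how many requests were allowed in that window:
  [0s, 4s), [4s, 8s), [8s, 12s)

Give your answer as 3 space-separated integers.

Processing requests:
  req#1 t=3s (window 0): ALLOW
  req#2 t=3s (window 0): ALLOW
  req#3 t=3s (window 0): ALLOW
  req#4 t=3s (window 0): DENY
  req#5 t=4s (window 1): ALLOW
  req#6 t=4s (window 1): ALLOW
  req#7 t=4s (window 1): ALLOW
  req#8 t=5s (window 1): DENY
  req#9 t=5s (window 1): DENY
  req#10 t=5s (window 1): DENY
  req#11 t=5s (window 1): DENY
  req#12 t=5s (window 1): DENY
  req#13 t=7s (window 1): DENY
  req#14 t=7s (window 1): DENY
  req#15 t=7s (window 1): DENY
  req#16 t=8s (window 2): ALLOW
  req#17 t=8s (window 2): ALLOW
  req#18 t=8s (window 2): ALLOW
  req#19 t=8s (window 2): DENY
  req#20 t=8s (window 2): DENY
  req#21 t=9s (window 2): DENY
  req#22 t=9s (window 2): DENY
  req#23 t=9s (window 2): DENY

Allowed counts by window: 3 3 3

Answer: 3 3 3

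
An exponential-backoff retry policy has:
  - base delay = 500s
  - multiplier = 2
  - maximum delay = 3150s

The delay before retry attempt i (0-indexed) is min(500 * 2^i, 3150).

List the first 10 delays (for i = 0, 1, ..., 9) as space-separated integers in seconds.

Computing each delay:
  i=0: min(500*2^0, 3150) = 500
  i=1: min(500*2^1, 3150) = 1000
  i=2: min(500*2^2, 3150) = 2000
  i=3: min(500*2^3, 3150) = 3150
  i=4: min(500*2^4, 3150) = 3150
  i=5: min(500*2^5, 3150) = 3150
  i=6: min(500*2^6, 3150) = 3150
  i=7: min(500*2^7, 3150) = 3150
  i=8: min(500*2^8, 3150) = 3150
  i=9: min(500*2^9, 3150) = 3150

Answer: 500 1000 2000 3150 3150 3150 3150 3150 3150 3150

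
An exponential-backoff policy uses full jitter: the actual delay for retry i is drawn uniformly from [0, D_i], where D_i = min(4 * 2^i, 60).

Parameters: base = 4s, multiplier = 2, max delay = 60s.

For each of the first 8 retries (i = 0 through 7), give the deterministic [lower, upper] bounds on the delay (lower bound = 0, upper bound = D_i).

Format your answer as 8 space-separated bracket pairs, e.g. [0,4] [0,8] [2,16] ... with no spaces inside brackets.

Answer: [0,4] [0,8] [0,16] [0,32] [0,60] [0,60] [0,60] [0,60]

Derivation:
Computing bounds per retry:
  i=0: D_i=min(4*2^0,60)=4, bounds=[0,4]
  i=1: D_i=min(4*2^1,60)=8, bounds=[0,8]
  i=2: D_i=min(4*2^2,60)=16, bounds=[0,16]
  i=3: D_i=min(4*2^3,60)=32, bounds=[0,32]
  i=4: D_i=min(4*2^4,60)=60, bounds=[0,60]
  i=5: D_i=min(4*2^5,60)=60, bounds=[0,60]
  i=6: D_i=min(4*2^6,60)=60, bounds=[0,60]
  i=7: D_i=min(4*2^7,60)=60, bounds=[0,60]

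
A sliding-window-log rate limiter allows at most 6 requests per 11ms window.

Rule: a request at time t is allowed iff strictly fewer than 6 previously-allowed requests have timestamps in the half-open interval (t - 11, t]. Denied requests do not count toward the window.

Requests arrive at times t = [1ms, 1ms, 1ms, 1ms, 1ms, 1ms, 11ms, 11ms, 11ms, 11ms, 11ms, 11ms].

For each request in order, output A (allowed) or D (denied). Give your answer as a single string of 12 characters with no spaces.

Tracking allowed requests in the window:
  req#1 t=1ms: ALLOW
  req#2 t=1ms: ALLOW
  req#3 t=1ms: ALLOW
  req#4 t=1ms: ALLOW
  req#5 t=1ms: ALLOW
  req#6 t=1ms: ALLOW
  req#7 t=11ms: DENY
  req#8 t=11ms: DENY
  req#9 t=11ms: DENY
  req#10 t=11ms: DENY
  req#11 t=11ms: DENY
  req#12 t=11ms: DENY

Answer: AAAAAADDDDDD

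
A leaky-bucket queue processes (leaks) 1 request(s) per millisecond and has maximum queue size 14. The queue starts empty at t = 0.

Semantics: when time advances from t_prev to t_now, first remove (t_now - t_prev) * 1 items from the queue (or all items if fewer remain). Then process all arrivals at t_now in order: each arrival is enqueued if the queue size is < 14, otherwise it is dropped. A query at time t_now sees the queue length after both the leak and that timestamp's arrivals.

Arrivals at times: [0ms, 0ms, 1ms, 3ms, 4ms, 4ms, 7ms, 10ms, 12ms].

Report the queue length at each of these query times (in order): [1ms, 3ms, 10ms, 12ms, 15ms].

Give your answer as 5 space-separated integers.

Answer: 2 1 1 1 0

Derivation:
Queue lengths at query times:
  query t=1ms: backlog = 2
  query t=3ms: backlog = 1
  query t=10ms: backlog = 1
  query t=12ms: backlog = 1
  query t=15ms: backlog = 0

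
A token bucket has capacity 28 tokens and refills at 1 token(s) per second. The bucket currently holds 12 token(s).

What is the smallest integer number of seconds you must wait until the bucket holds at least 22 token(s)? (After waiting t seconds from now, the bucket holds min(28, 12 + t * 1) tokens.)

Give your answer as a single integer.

Need 12 + t * 1 >= 22, so t >= 10/1.
Smallest integer t = ceil(10/1) = 10.

Answer: 10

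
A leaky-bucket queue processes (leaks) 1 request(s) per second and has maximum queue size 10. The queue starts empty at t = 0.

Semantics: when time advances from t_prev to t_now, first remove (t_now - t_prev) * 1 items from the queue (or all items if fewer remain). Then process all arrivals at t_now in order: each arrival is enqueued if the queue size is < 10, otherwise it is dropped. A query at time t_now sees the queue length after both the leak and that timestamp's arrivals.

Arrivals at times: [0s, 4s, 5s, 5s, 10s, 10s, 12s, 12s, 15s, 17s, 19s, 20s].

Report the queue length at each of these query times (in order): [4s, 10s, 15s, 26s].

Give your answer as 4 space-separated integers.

Answer: 1 2 1 0

Derivation:
Queue lengths at query times:
  query t=4s: backlog = 1
  query t=10s: backlog = 2
  query t=15s: backlog = 1
  query t=26s: backlog = 0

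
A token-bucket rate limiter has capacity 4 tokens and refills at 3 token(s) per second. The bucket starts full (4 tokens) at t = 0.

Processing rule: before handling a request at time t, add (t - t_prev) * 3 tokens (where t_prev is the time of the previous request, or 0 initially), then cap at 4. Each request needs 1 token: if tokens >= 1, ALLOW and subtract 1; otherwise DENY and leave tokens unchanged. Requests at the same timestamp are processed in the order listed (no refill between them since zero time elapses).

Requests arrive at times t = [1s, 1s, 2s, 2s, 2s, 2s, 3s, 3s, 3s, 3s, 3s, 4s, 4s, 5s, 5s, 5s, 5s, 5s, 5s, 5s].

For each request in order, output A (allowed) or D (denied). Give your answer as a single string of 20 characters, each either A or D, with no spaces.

Simulating step by step:
  req#1 t=1s: ALLOW
  req#2 t=1s: ALLOW
  req#3 t=2s: ALLOW
  req#4 t=2s: ALLOW
  req#5 t=2s: ALLOW
  req#6 t=2s: ALLOW
  req#7 t=3s: ALLOW
  req#8 t=3s: ALLOW
  req#9 t=3s: ALLOW
  req#10 t=3s: DENY
  req#11 t=3s: DENY
  req#12 t=4s: ALLOW
  req#13 t=4s: ALLOW
  req#14 t=5s: ALLOW
  req#15 t=5s: ALLOW
  req#16 t=5s: ALLOW
  req#17 t=5s: ALLOW
  req#18 t=5s: DENY
  req#19 t=5s: DENY
  req#20 t=5s: DENY

Answer: AAAAAAAAADDAAAAAADDD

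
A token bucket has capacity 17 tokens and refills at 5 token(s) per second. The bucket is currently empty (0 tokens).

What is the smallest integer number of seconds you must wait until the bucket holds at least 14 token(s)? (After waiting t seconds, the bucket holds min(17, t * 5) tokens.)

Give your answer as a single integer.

Need t * 5 >= 14, so t >= 14/5.
Smallest integer t = ceil(14/5) = 3.

Answer: 3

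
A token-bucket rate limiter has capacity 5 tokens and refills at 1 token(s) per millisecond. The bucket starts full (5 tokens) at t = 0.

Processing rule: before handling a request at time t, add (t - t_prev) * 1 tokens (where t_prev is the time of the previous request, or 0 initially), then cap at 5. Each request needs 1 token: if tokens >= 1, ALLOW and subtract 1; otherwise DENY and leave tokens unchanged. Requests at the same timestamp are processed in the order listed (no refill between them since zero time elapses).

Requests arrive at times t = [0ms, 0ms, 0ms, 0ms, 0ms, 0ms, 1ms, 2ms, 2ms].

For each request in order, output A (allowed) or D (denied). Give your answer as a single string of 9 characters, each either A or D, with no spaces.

Simulating step by step:
  req#1 t=0ms: ALLOW
  req#2 t=0ms: ALLOW
  req#3 t=0ms: ALLOW
  req#4 t=0ms: ALLOW
  req#5 t=0ms: ALLOW
  req#6 t=0ms: DENY
  req#7 t=1ms: ALLOW
  req#8 t=2ms: ALLOW
  req#9 t=2ms: DENY

Answer: AAAAADAAD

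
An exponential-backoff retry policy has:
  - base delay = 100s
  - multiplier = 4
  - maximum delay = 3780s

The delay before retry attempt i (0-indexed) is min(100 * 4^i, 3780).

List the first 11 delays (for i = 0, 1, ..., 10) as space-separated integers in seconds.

Computing each delay:
  i=0: min(100*4^0, 3780) = 100
  i=1: min(100*4^1, 3780) = 400
  i=2: min(100*4^2, 3780) = 1600
  i=3: min(100*4^3, 3780) = 3780
  i=4: min(100*4^4, 3780) = 3780
  i=5: min(100*4^5, 3780) = 3780
  i=6: min(100*4^6, 3780) = 3780
  i=7: min(100*4^7, 3780) = 3780
  i=8: min(100*4^8, 3780) = 3780
  i=9: min(100*4^9, 3780) = 3780
  i=10: min(100*4^10, 3780) = 3780

Answer: 100 400 1600 3780 3780 3780 3780 3780 3780 3780 3780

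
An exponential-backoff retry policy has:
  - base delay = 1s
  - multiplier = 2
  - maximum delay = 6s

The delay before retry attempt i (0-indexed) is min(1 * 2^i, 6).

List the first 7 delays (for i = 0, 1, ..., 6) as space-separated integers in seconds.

Answer: 1 2 4 6 6 6 6

Derivation:
Computing each delay:
  i=0: min(1*2^0, 6) = 1
  i=1: min(1*2^1, 6) = 2
  i=2: min(1*2^2, 6) = 4
  i=3: min(1*2^3, 6) = 6
  i=4: min(1*2^4, 6) = 6
  i=5: min(1*2^5, 6) = 6
  i=6: min(1*2^6, 6) = 6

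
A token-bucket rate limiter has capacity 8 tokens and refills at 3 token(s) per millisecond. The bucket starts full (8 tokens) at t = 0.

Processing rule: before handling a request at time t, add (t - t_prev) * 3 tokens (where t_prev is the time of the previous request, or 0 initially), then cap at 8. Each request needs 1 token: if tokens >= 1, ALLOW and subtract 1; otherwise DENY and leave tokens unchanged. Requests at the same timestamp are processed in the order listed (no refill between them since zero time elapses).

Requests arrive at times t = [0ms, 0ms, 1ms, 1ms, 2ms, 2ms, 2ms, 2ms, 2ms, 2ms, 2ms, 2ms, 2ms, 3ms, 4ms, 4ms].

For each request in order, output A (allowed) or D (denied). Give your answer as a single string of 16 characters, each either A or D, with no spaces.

Simulating step by step:
  req#1 t=0ms: ALLOW
  req#2 t=0ms: ALLOW
  req#3 t=1ms: ALLOW
  req#4 t=1ms: ALLOW
  req#5 t=2ms: ALLOW
  req#6 t=2ms: ALLOW
  req#7 t=2ms: ALLOW
  req#8 t=2ms: ALLOW
  req#9 t=2ms: ALLOW
  req#10 t=2ms: ALLOW
  req#11 t=2ms: ALLOW
  req#12 t=2ms: ALLOW
  req#13 t=2ms: DENY
  req#14 t=3ms: ALLOW
  req#15 t=4ms: ALLOW
  req#16 t=4ms: ALLOW

Answer: AAAAAAAAAAAADAAA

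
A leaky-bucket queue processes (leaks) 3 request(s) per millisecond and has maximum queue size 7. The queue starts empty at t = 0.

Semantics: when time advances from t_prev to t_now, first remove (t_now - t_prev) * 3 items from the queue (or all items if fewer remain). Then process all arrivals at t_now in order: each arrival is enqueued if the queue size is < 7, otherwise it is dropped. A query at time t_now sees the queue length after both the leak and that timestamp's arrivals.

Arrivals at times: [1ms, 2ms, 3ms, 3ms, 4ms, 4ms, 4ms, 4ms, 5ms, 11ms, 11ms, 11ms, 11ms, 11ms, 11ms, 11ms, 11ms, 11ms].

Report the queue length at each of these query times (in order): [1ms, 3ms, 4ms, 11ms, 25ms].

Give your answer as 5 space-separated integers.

Answer: 1 2 4 7 0

Derivation:
Queue lengths at query times:
  query t=1ms: backlog = 1
  query t=3ms: backlog = 2
  query t=4ms: backlog = 4
  query t=11ms: backlog = 7
  query t=25ms: backlog = 0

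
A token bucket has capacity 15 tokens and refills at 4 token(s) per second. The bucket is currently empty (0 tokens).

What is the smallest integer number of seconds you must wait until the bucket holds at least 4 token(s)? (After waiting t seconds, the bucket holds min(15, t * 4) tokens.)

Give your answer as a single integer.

Need t * 4 >= 4, so t >= 4/4.
Smallest integer t = ceil(4/4) = 1.

Answer: 1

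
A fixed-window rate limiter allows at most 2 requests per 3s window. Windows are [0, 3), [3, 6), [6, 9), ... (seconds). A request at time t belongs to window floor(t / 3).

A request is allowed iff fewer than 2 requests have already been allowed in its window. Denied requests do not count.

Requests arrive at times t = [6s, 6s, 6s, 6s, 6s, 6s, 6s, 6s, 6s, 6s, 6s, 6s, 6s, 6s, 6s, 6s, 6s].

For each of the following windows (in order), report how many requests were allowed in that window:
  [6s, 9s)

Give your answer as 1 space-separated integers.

Answer: 2

Derivation:
Processing requests:
  req#1 t=6s (window 2): ALLOW
  req#2 t=6s (window 2): ALLOW
  req#3 t=6s (window 2): DENY
  req#4 t=6s (window 2): DENY
  req#5 t=6s (window 2): DENY
  req#6 t=6s (window 2): DENY
  req#7 t=6s (window 2): DENY
  req#8 t=6s (window 2): DENY
  req#9 t=6s (window 2): DENY
  req#10 t=6s (window 2): DENY
  req#11 t=6s (window 2): DENY
  req#12 t=6s (window 2): DENY
  req#13 t=6s (window 2): DENY
  req#14 t=6s (window 2): DENY
  req#15 t=6s (window 2): DENY
  req#16 t=6s (window 2): DENY
  req#17 t=6s (window 2): DENY

Allowed counts by window: 2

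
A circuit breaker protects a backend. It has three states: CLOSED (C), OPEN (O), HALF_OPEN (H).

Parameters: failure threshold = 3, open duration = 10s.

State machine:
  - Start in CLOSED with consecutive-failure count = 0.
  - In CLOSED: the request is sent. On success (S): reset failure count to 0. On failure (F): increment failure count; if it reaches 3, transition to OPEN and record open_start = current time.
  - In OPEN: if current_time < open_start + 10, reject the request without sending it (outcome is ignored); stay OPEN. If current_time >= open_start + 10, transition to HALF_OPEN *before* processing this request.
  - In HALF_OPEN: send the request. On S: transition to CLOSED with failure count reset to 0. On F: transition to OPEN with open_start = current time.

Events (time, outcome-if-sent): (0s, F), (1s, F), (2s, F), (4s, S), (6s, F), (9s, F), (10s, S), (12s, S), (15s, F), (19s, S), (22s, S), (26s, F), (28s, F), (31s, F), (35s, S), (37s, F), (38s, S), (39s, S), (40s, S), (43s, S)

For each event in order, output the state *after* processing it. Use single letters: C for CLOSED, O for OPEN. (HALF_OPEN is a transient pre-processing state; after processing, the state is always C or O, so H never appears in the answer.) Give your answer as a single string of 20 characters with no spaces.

State after each event:
  event#1 t=0s outcome=F: state=CLOSED
  event#2 t=1s outcome=F: state=CLOSED
  event#3 t=2s outcome=F: state=OPEN
  event#4 t=4s outcome=S: state=OPEN
  event#5 t=6s outcome=F: state=OPEN
  event#6 t=9s outcome=F: state=OPEN
  event#7 t=10s outcome=S: state=OPEN
  event#8 t=12s outcome=S: state=CLOSED
  event#9 t=15s outcome=F: state=CLOSED
  event#10 t=19s outcome=S: state=CLOSED
  event#11 t=22s outcome=S: state=CLOSED
  event#12 t=26s outcome=F: state=CLOSED
  event#13 t=28s outcome=F: state=CLOSED
  event#14 t=31s outcome=F: state=OPEN
  event#15 t=35s outcome=S: state=OPEN
  event#16 t=37s outcome=F: state=OPEN
  event#17 t=38s outcome=S: state=OPEN
  event#18 t=39s outcome=S: state=OPEN
  event#19 t=40s outcome=S: state=OPEN
  event#20 t=43s outcome=S: state=CLOSED

Answer: CCOOOOOCCCCCCOOOOOOC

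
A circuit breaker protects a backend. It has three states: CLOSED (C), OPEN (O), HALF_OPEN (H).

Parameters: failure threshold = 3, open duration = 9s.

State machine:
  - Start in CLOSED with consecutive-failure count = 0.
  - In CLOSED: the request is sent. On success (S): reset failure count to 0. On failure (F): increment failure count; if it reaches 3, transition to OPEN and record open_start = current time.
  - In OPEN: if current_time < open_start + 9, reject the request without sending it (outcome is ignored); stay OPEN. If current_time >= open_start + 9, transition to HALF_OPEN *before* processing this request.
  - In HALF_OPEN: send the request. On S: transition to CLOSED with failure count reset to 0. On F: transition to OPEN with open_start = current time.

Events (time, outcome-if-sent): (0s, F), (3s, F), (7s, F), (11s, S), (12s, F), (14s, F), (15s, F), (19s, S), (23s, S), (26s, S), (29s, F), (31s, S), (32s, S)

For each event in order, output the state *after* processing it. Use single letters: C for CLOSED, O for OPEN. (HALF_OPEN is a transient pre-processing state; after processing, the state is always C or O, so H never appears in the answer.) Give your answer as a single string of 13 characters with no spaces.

State after each event:
  event#1 t=0s outcome=F: state=CLOSED
  event#2 t=3s outcome=F: state=CLOSED
  event#3 t=7s outcome=F: state=OPEN
  event#4 t=11s outcome=S: state=OPEN
  event#5 t=12s outcome=F: state=OPEN
  event#6 t=14s outcome=F: state=OPEN
  event#7 t=15s outcome=F: state=OPEN
  event#8 t=19s outcome=S: state=CLOSED
  event#9 t=23s outcome=S: state=CLOSED
  event#10 t=26s outcome=S: state=CLOSED
  event#11 t=29s outcome=F: state=CLOSED
  event#12 t=31s outcome=S: state=CLOSED
  event#13 t=32s outcome=S: state=CLOSED

Answer: CCOOOOOCCCCCC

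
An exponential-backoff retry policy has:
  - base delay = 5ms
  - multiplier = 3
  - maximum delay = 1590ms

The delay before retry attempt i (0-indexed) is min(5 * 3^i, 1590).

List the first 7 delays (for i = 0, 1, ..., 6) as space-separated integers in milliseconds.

Answer: 5 15 45 135 405 1215 1590

Derivation:
Computing each delay:
  i=0: min(5*3^0, 1590) = 5
  i=1: min(5*3^1, 1590) = 15
  i=2: min(5*3^2, 1590) = 45
  i=3: min(5*3^3, 1590) = 135
  i=4: min(5*3^4, 1590) = 405
  i=5: min(5*3^5, 1590) = 1215
  i=6: min(5*3^6, 1590) = 1590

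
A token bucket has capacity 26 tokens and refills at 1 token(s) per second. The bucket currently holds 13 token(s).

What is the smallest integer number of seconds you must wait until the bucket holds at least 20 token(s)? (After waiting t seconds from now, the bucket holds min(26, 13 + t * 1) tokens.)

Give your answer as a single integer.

Need 13 + t * 1 >= 20, so t >= 7/1.
Smallest integer t = ceil(7/1) = 7.

Answer: 7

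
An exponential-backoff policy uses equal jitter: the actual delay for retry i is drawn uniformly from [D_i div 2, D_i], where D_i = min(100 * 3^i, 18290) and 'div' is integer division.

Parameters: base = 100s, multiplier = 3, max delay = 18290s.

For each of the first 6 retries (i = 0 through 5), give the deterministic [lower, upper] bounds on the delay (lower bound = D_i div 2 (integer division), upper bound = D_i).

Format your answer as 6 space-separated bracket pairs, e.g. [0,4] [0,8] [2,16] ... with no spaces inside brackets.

Answer: [50,100] [150,300] [450,900] [1350,2700] [4050,8100] [9145,18290]

Derivation:
Computing bounds per retry:
  i=0: D_i=min(100*3^0,18290)=100, bounds=[50,100]
  i=1: D_i=min(100*3^1,18290)=300, bounds=[150,300]
  i=2: D_i=min(100*3^2,18290)=900, bounds=[450,900]
  i=3: D_i=min(100*3^3,18290)=2700, bounds=[1350,2700]
  i=4: D_i=min(100*3^4,18290)=8100, bounds=[4050,8100]
  i=5: D_i=min(100*3^5,18290)=18290, bounds=[9145,18290]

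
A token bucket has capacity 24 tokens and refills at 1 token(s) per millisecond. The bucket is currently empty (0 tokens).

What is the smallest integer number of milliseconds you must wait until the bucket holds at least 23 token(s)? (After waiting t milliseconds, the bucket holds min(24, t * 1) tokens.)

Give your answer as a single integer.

Answer: 23

Derivation:
Need t * 1 >= 23, so t >= 23/1.
Smallest integer t = ceil(23/1) = 23.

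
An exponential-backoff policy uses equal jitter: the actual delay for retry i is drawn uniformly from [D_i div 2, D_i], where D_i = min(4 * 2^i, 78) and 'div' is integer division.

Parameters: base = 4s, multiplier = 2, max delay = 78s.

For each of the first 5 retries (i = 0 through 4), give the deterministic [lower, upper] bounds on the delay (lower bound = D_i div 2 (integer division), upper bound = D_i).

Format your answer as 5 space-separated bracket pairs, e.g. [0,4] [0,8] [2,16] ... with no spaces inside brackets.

Answer: [2,4] [4,8] [8,16] [16,32] [32,64]

Derivation:
Computing bounds per retry:
  i=0: D_i=min(4*2^0,78)=4, bounds=[2,4]
  i=1: D_i=min(4*2^1,78)=8, bounds=[4,8]
  i=2: D_i=min(4*2^2,78)=16, bounds=[8,16]
  i=3: D_i=min(4*2^3,78)=32, bounds=[16,32]
  i=4: D_i=min(4*2^4,78)=64, bounds=[32,64]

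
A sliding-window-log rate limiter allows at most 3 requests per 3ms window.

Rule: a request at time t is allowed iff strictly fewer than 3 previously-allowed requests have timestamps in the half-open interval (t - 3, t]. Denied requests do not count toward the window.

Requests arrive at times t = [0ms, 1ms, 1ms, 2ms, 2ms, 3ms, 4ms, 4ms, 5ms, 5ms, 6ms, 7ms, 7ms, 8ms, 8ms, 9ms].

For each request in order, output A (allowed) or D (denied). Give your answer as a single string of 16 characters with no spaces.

Answer: AAADDAAADDAAADDA

Derivation:
Tracking allowed requests in the window:
  req#1 t=0ms: ALLOW
  req#2 t=1ms: ALLOW
  req#3 t=1ms: ALLOW
  req#4 t=2ms: DENY
  req#5 t=2ms: DENY
  req#6 t=3ms: ALLOW
  req#7 t=4ms: ALLOW
  req#8 t=4ms: ALLOW
  req#9 t=5ms: DENY
  req#10 t=5ms: DENY
  req#11 t=6ms: ALLOW
  req#12 t=7ms: ALLOW
  req#13 t=7ms: ALLOW
  req#14 t=8ms: DENY
  req#15 t=8ms: DENY
  req#16 t=9ms: ALLOW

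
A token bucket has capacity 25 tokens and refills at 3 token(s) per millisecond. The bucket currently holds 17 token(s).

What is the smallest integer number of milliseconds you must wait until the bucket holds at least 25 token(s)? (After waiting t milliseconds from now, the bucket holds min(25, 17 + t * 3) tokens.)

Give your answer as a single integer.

Need 17 + t * 3 >= 25, so t >= 8/3.
Smallest integer t = ceil(8/3) = 3.

Answer: 3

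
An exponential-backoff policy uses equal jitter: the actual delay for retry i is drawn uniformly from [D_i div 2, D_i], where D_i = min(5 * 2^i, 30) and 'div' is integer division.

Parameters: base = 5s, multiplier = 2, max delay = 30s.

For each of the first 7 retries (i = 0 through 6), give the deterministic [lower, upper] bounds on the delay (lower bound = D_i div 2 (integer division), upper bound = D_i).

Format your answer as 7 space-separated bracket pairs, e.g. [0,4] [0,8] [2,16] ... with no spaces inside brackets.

Answer: [2,5] [5,10] [10,20] [15,30] [15,30] [15,30] [15,30]

Derivation:
Computing bounds per retry:
  i=0: D_i=min(5*2^0,30)=5, bounds=[2,5]
  i=1: D_i=min(5*2^1,30)=10, bounds=[5,10]
  i=2: D_i=min(5*2^2,30)=20, bounds=[10,20]
  i=3: D_i=min(5*2^3,30)=30, bounds=[15,30]
  i=4: D_i=min(5*2^4,30)=30, bounds=[15,30]
  i=5: D_i=min(5*2^5,30)=30, bounds=[15,30]
  i=6: D_i=min(5*2^6,30)=30, bounds=[15,30]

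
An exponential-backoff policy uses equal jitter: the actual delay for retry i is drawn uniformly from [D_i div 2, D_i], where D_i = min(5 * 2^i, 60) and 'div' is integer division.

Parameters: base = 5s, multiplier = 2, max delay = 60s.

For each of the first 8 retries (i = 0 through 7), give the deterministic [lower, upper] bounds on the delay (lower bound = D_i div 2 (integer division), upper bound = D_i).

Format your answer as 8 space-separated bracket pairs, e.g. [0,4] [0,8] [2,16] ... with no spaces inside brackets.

Computing bounds per retry:
  i=0: D_i=min(5*2^0,60)=5, bounds=[2,5]
  i=1: D_i=min(5*2^1,60)=10, bounds=[5,10]
  i=2: D_i=min(5*2^2,60)=20, bounds=[10,20]
  i=3: D_i=min(5*2^3,60)=40, bounds=[20,40]
  i=4: D_i=min(5*2^4,60)=60, bounds=[30,60]
  i=5: D_i=min(5*2^5,60)=60, bounds=[30,60]
  i=6: D_i=min(5*2^6,60)=60, bounds=[30,60]
  i=7: D_i=min(5*2^7,60)=60, bounds=[30,60]

Answer: [2,5] [5,10] [10,20] [20,40] [30,60] [30,60] [30,60] [30,60]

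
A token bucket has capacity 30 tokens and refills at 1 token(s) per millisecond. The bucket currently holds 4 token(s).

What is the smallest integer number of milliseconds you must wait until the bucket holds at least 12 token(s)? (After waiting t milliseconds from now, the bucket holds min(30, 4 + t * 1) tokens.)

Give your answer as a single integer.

Need 4 + t * 1 >= 12, so t >= 8/1.
Smallest integer t = ceil(8/1) = 8.

Answer: 8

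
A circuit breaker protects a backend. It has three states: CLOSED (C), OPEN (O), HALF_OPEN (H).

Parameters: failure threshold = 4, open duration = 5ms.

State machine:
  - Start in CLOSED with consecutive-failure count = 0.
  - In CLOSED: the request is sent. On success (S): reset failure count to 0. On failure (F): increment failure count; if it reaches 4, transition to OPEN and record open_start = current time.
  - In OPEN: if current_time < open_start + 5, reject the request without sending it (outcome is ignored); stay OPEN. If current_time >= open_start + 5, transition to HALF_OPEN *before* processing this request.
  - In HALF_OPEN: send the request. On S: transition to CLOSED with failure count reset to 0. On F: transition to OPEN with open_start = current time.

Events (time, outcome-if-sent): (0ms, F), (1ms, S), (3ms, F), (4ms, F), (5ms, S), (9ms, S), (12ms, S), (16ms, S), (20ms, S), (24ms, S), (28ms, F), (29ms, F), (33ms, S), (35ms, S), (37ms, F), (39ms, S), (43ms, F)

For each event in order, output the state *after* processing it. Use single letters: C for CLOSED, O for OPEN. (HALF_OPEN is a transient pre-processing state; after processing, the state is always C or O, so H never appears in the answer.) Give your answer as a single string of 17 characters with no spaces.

State after each event:
  event#1 t=0ms outcome=F: state=CLOSED
  event#2 t=1ms outcome=S: state=CLOSED
  event#3 t=3ms outcome=F: state=CLOSED
  event#4 t=4ms outcome=F: state=CLOSED
  event#5 t=5ms outcome=S: state=CLOSED
  event#6 t=9ms outcome=S: state=CLOSED
  event#7 t=12ms outcome=S: state=CLOSED
  event#8 t=16ms outcome=S: state=CLOSED
  event#9 t=20ms outcome=S: state=CLOSED
  event#10 t=24ms outcome=S: state=CLOSED
  event#11 t=28ms outcome=F: state=CLOSED
  event#12 t=29ms outcome=F: state=CLOSED
  event#13 t=33ms outcome=S: state=CLOSED
  event#14 t=35ms outcome=S: state=CLOSED
  event#15 t=37ms outcome=F: state=CLOSED
  event#16 t=39ms outcome=S: state=CLOSED
  event#17 t=43ms outcome=F: state=CLOSED

Answer: CCCCCCCCCCCCCCCCC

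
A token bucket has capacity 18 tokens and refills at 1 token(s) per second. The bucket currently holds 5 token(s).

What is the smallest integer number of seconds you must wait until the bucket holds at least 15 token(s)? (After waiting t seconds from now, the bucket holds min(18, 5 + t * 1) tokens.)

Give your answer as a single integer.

Answer: 10

Derivation:
Need 5 + t * 1 >= 15, so t >= 10/1.
Smallest integer t = ceil(10/1) = 10.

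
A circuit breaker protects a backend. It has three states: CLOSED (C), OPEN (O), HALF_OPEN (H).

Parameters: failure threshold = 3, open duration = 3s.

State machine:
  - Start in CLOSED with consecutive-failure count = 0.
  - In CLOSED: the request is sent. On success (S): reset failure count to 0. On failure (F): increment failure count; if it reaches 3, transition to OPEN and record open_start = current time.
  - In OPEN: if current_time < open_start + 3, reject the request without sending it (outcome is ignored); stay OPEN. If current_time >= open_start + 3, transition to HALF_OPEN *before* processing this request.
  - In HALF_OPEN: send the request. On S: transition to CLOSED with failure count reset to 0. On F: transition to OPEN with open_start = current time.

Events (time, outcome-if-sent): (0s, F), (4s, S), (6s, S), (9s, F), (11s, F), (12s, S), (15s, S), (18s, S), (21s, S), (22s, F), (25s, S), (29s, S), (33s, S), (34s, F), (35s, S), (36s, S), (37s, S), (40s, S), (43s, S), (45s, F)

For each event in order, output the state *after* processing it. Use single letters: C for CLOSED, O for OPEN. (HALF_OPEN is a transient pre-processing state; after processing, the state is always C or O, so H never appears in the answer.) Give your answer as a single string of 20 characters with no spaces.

State after each event:
  event#1 t=0s outcome=F: state=CLOSED
  event#2 t=4s outcome=S: state=CLOSED
  event#3 t=6s outcome=S: state=CLOSED
  event#4 t=9s outcome=F: state=CLOSED
  event#5 t=11s outcome=F: state=CLOSED
  event#6 t=12s outcome=S: state=CLOSED
  event#7 t=15s outcome=S: state=CLOSED
  event#8 t=18s outcome=S: state=CLOSED
  event#9 t=21s outcome=S: state=CLOSED
  event#10 t=22s outcome=F: state=CLOSED
  event#11 t=25s outcome=S: state=CLOSED
  event#12 t=29s outcome=S: state=CLOSED
  event#13 t=33s outcome=S: state=CLOSED
  event#14 t=34s outcome=F: state=CLOSED
  event#15 t=35s outcome=S: state=CLOSED
  event#16 t=36s outcome=S: state=CLOSED
  event#17 t=37s outcome=S: state=CLOSED
  event#18 t=40s outcome=S: state=CLOSED
  event#19 t=43s outcome=S: state=CLOSED
  event#20 t=45s outcome=F: state=CLOSED

Answer: CCCCCCCCCCCCCCCCCCCC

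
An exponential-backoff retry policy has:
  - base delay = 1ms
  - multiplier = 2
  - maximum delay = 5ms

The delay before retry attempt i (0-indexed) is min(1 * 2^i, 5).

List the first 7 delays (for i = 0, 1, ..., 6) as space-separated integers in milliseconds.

Computing each delay:
  i=0: min(1*2^0, 5) = 1
  i=1: min(1*2^1, 5) = 2
  i=2: min(1*2^2, 5) = 4
  i=3: min(1*2^3, 5) = 5
  i=4: min(1*2^4, 5) = 5
  i=5: min(1*2^5, 5) = 5
  i=6: min(1*2^6, 5) = 5

Answer: 1 2 4 5 5 5 5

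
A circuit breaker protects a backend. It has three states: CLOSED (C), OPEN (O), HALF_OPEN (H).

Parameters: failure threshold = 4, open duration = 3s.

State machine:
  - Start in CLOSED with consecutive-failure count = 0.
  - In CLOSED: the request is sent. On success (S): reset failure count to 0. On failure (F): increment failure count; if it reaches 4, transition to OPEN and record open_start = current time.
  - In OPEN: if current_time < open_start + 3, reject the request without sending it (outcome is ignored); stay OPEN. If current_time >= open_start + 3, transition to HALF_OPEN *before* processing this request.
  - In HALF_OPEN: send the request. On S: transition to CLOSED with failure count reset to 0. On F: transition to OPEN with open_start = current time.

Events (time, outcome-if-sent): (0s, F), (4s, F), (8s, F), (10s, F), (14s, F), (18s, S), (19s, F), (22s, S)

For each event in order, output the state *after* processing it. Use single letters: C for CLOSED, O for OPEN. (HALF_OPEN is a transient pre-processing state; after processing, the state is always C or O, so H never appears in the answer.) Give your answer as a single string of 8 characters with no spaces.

State after each event:
  event#1 t=0s outcome=F: state=CLOSED
  event#2 t=4s outcome=F: state=CLOSED
  event#3 t=8s outcome=F: state=CLOSED
  event#4 t=10s outcome=F: state=OPEN
  event#5 t=14s outcome=F: state=OPEN
  event#6 t=18s outcome=S: state=CLOSED
  event#7 t=19s outcome=F: state=CLOSED
  event#8 t=22s outcome=S: state=CLOSED

Answer: CCCOOCCC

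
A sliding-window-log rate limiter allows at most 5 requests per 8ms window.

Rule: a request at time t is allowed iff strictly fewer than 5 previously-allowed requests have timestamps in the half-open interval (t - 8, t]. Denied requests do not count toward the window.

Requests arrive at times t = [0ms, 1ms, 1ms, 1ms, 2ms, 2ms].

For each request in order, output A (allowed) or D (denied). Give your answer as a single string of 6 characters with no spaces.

Answer: AAAAAD

Derivation:
Tracking allowed requests in the window:
  req#1 t=0ms: ALLOW
  req#2 t=1ms: ALLOW
  req#3 t=1ms: ALLOW
  req#4 t=1ms: ALLOW
  req#5 t=2ms: ALLOW
  req#6 t=2ms: DENY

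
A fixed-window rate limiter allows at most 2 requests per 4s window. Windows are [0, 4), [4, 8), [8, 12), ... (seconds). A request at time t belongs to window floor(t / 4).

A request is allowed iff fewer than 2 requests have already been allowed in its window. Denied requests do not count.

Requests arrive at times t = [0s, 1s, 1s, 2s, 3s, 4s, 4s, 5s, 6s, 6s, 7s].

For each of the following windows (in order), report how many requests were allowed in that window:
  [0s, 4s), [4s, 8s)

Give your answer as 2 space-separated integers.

Answer: 2 2

Derivation:
Processing requests:
  req#1 t=0s (window 0): ALLOW
  req#2 t=1s (window 0): ALLOW
  req#3 t=1s (window 0): DENY
  req#4 t=2s (window 0): DENY
  req#5 t=3s (window 0): DENY
  req#6 t=4s (window 1): ALLOW
  req#7 t=4s (window 1): ALLOW
  req#8 t=5s (window 1): DENY
  req#9 t=6s (window 1): DENY
  req#10 t=6s (window 1): DENY
  req#11 t=7s (window 1): DENY

Allowed counts by window: 2 2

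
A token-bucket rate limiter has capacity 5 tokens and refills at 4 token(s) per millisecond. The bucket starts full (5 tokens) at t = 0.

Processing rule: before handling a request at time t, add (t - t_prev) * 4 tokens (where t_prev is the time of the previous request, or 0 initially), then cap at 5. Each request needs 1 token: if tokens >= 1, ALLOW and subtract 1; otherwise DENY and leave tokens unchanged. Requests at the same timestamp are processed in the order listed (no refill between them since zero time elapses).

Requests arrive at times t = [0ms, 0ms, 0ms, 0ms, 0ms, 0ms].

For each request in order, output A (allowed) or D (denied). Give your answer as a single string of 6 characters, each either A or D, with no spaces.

Answer: AAAAAD

Derivation:
Simulating step by step:
  req#1 t=0ms: ALLOW
  req#2 t=0ms: ALLOW
  req#3 t=0ms: ALLOW
  req#4 t=0ms: ALLOW
  req#5 t=0ms: ALLOW
  req#6 t=0ms: DENY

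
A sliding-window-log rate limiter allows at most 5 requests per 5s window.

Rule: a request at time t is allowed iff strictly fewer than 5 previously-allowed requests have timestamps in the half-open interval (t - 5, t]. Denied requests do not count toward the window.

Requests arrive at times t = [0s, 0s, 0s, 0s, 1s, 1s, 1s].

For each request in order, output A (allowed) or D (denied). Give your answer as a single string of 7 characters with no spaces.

Tracking allowed requests in the window:
  req#1 t=0s: ALLOW
  req#2 t=0s: ALLOW
  req#3 t=0s: ALLOW
  req#4 t=0s: ALLOW
  req#5 t=1s: ALLOW
  req#6 t=1s: DENY
  req#7 t=1s: DENY

Answer: AAAAADD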